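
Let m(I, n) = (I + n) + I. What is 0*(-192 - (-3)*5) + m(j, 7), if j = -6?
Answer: -5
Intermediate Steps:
m(I, n) = n + 2*I
0*(-192 - (-3)*5) + m(j, 7) = 0*(-192 - (-3)*5) + (7 + 2*(-6)) = 0*(-192 - 1*(-15)) + (7 - 12) = 0*(-192 + 15) - 5 = 0*(-177) - 5 = 0 - 5 = -5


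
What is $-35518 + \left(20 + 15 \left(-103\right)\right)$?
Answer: $-37043$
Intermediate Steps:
$-35518 + \left(20 + 15 \left(-103\right)\right) = -35518 + \left(20 - 1545\right) = -35518 - 1525 = -37043$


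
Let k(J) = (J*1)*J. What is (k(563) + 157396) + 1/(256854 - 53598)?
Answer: 96417532441/203256 ≈ 4.7437e+5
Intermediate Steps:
k(J) = J**2 (k(J) = J*J = J**2)
(k(563) + 157396) + 1/(256854 - 53598) = (563**2 + 157396) + 1/(256854 - 53598) = (316969 + 157396) + 1/203256 = 474365 + 1/203256 = 96417532441/203256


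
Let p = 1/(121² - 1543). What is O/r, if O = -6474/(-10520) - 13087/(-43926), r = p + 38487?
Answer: 230334968503/9706109849285210 ≈ 2.3731e-5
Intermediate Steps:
p = 1/13098 (p = 1/(14641 - 1543) = 1/13098 ≈ 7.6347e-5)
r = 504102727/13098 (r = 1/13098 + 38487 = 504102727/13098 ≈ 38487.)
O = 105513041/115525380 (O = -6474*(-1/10520) - 13087*(-1/43926) = 3237/5260 + 13087/43926 = 105513041/115525380 ≈ 0.91333)
O/r = 105513041/(115525380*(504102727/13098)) = (105513041/115525380)*(13098/504102727) = 230334968503/9706109849285210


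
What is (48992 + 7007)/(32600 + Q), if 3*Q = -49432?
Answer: 167997/48368 ≈ 3.4733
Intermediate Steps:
Q = -49432/3 (Q = (⅓)*(-49432) = -49432/3 ≈ -16477.)
(48992 + 7007)/(32600 + Q) = (48992 + 7007)/(32600 - 49432/3) = 55999/(48368/3) = 55999*(3/48368) = 167997/48368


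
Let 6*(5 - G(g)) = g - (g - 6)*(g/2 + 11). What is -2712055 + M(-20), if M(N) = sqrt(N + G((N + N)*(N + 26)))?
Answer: -2712055 + sqrt(4494) ≈ -2.7120e+6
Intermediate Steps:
G(g) = 5 - g/6 + (-6 + g)*(11 + g/2)/6 (G(g) = 5 - (g - (g - 6)*(g/2 + 11))/6 = 5 - (g - (-6 + g)*(g*(1/2) + 11))/6 = 5 - (g - (-6 + g)*(g/2 + 11))/6 = 5 - (g - (-6 + g)*(11 + g/2))/6 = 5 + (-g/6 + (-6 + g)*(11 + g/2)/6) = 5 - g/6 + (-6 + g)*(11 + g/2)/6)
M(N) = sqrt(-6 + N + N**2*(26 + N)**2/3 + 7*N*(26 + N)/3) (M(N) = sqrt(N + (-6 + ((N + N)*(N + 26))**2/12 + 7*((N + N)*(N + 26))/6)) = sqrt(N + (-6 + ((2*N)*(26 + N))**2/12 + 7*((2*N)*(26 + N))/6)) = sqrt(N + (-6 + (2*N*(26 + N))**2/12 + 7*(2*N*(26 + N))/6)) = sqrt(N + (-6 + (4*N**2*(26 + N)**2)/12 + 7*N*(26 + N)/3)) = sqrt(N + (-6 + N**2*(26 + N)**2/3 + 7*N*(26 + N)/3)) = sqrt(-6 + N + N**2*(26 + N)**2/3 + 7*N*(26 + N)/3))
-2712055 + M(-20) = -2712055 + sqrt(-54 + 3*(-20)**4 + 156*(-20)**3 + 555*(-20) + 2049*(-20)**2)/3 = -2712055 + sqrt(-54 + 3*160000 + 156*(-8000) - 11100 + 2049*400)/3 = -2712055 + sqrt(-54 + 480000 - 1248000 - 11100 + 819600)/3 = -2712055 + sqrt(40446)/3 = -2712055 + (3*sqrt(4494))/3 = -2712055 + sqrt(4494)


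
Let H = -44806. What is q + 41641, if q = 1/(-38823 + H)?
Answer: 3482395188/83629 ≈ 41641.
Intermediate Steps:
q = -1/83629 (q = 1/(-38823 - 44806) = 1/(-83629) = -1/83629 ≈ -1.1958e-5)
q + 41641 = -1/83629 + 41641 = 3482395188/83629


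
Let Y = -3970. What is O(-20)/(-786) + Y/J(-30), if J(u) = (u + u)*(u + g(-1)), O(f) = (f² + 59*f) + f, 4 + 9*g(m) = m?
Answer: -248063/216150 ≈ -1.1476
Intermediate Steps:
g(m) = -4/9 + m/9
O(f) = f² + 60*f
J(u) = 2*u*(-5/9 + u) (J(u) = (u + u)*(u + (-4/9 + (⅑)*(-1))) = (2*u)*(u + (-4/9 - ⅑)) = (2*u)*(u - 5/9) = (2*u)*(-5/9 + u) = 2*u*(-5/9 + u))
O(-20)/(-786) + Y/J(-30) = -20*(60 - 20)/(-786) - 3970*(-3/(20*(-5 + 9*(-30)))) = -20*40*(-1/786) - 3970*(-3/(20*(-5 - 270))) = -800*(-1/786) - 3970/((2/9)*(-30)*(-275)) = 400/393 - 3970/5500/3 = 400/393 - 3970*3/5500 = 400/393 - 1191/550 = -248063/216150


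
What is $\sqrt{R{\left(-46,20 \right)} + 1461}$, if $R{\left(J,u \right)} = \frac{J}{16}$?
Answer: $\frac{\sqrt{23330}}{4} \approx 38.185$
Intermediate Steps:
$R{\left(J,u \right)} = \frac{J}{16}$ ($R{\left(J,u \right)} = J \frac{1}{16} = \frac{J}{16}$)
$\sqrt{R{\left(-46,20 \right)} + 1461} = \sqrt{\frac{1}{16} \left(-46\right) + 1461} = \sqrt{- \frac{23}{8} + 1461} = \sqrt{\frac{11665}{8}} = \frac{\sqrt{23330}}{4}$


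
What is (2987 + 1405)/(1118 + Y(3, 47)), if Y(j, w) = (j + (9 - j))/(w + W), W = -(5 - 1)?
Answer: 188856/48083 ≈ 3.9277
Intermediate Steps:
W = -4 (W = -1*4 = -4)
Y(j, w) = 9/(-4 + w) (Y(j, w) = (j + (9 - j))/(w - 4) = 9/(-4 + w))
(2987 + 1405)/(1118 + Y(3, 47)) = (2987 + 1405)/(1118 + 9/(-4 + 47)) = 4392/(1118 + 9/43) = 4392/(48083/43) = 4392*(43/48083) = 188856/48083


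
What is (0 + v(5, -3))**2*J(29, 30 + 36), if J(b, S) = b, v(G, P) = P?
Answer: 261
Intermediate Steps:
(0 + v(5, -3))**2*J(29, 30 + 36) = (0 - 3)**2*29 = (-3)**2*29 = 9*29 = 261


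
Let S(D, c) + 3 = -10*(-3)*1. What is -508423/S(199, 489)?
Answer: -508423/27 ≈ -18830.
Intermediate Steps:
S(D, c) = 27 (S(D, c) = -3 - 10*(-3)*1 = -3 + 30*1 = -3 + 30 = 27)
-508423/S(199, 489) = -508423/27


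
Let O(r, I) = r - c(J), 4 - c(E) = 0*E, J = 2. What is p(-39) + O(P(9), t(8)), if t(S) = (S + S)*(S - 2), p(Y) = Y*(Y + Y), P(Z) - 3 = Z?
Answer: 3050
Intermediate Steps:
c(E) = 4 (c(E) = 4 - 0*E = 4 - 1*0 = 4 + 0 = 4)
P(Z) = 3 + Z
p(Y) = 2*Y² (p(Y) = Y*(2*Y) = 2*Y²)
t(S) = 2*S*(-2 + S) (t(S) = (2*S)*(-2 + S) = 2*S*(-2 + S))
O(r, I) = -4 + r (O(r, I) = r - 1*4 = r - 4 = -4 + r)
p(-39) + O(P(9), t(8)) = 2*(-39)² + (-4 + (3 + 9)) = 2*1521 + (-4 + 12) = 3042 + 8 = 3050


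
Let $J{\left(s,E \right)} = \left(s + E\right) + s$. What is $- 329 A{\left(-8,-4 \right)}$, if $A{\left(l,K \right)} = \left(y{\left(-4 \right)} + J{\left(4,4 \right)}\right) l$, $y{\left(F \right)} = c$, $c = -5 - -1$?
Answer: $21056$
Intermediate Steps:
$J{\left(s,E \right)} = E + 2 s$ ($J{\left(s,E \right)} = \left(E + s\right) + s = E + 2 s$)
$c = -4$ ($c = -5 + 1 = -4$)
$y{\left(F \right)} = -4$
$A{\left(l,K \right)} = 8 l$ ($A{\left(l,K \right)} = \left(-4 + \left(4 + 2 \cdot 4\right)\right) l = \left(-4 + \left(4 + 8\right)\right) l = \left(-4 + 12\right) l = 8 l$)
$- 329 A{\left(-8,-4 \right)} = - 329 \cdot 8 \left(-8\right) = \left(-329\right) \left(-64\right) = 21056$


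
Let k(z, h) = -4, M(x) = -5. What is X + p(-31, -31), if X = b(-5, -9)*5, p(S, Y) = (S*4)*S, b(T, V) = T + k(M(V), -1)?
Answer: 3799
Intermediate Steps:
b(T, V) = -4 + T (b(T, V) = T - 4 = -4 + T)
p(S, Y) = 4*S² (p(S, Y) = (4*S)*S = 4*S²)
X = -45 (X = (-4 - 5)*5 = -9*5 = -45)
X + p(-31, -31) = -45 + 4*(-31)² = -45 + 4*961 = -45 + 3844 = 3799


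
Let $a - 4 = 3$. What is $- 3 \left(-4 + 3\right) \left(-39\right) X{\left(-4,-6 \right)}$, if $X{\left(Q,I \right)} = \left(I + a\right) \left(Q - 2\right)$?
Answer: $702$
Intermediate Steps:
$a = 7$ ($a = 4 + 3 = 7$)
$X{\left(Q,I \right)} = \left(-2 + Q\right) \left(7 + I\right)$ ($X{\left(Q,I \right)} = \left(I + 7\right) \left(Q - 2\right) = \left(7 + I\right) \left(-2 + Q\right) = \left(-2 + Q\right) \left(7 + I\right)$)
$- 3 \left(-4 + 3\right) \left(-39\right) X{\left(-4,-6 \right)} = - 3 \left(-4 + 3\right) \left(-39\right) \left(-14 - -12 + 7 \left(-4\right) - -24\right) = \left(-3\right) \left(-1\right) \left(-39\right) \left(-14 + 12 - 28 + 24\right) = 3 \left(-39\right) \left(-6\right) = \left(-117\right) \left(-6\right) = 702$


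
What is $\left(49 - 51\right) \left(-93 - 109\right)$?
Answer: $404$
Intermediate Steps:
$\left(49 - 51\right) \left(-93 - 109\right) = \left(49 - 51\right) \left(-202\right) = \left(-2\right) \left(-202\right) = 404$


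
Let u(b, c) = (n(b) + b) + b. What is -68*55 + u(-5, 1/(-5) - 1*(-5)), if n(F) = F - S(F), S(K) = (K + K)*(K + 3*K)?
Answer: -3955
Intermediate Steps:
S(K) = 8*K**2 (S(K) = (2*K)*(4*K) = 8*K**2)
n(F) = F - 8*F**2
u(b, c) = 2*b + b*(1 - 8*b) (u(b, c) = (b*(1 - 8*b) + b) + b = (b + b*(1 - 8*b)) + b = 2*b + b*(1 - 8*b))
-68*55 + u(-5, 1/(-5) - 1*(-5)) = -68*55 - 5*(3 - 8*(-5)) = -3740 - 5*(3 + 40) = -3740 - 5*43 = -3740 - 215 = -3955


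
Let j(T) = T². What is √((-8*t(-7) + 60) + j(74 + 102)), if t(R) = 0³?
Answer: 2*√7759 ≈ 176.17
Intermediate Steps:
t(R) = 0
√((-8*t(-7) + 60) + j(74 + 102)) = √((-8*0 + 60) + (74 + 102)²) = √((0 + 60) + 176²) = √(60 + 30976) = √31036 = 2*√7759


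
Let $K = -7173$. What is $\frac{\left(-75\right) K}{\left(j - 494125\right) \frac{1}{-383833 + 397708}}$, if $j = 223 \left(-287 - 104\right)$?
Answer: $- \frac{7464403125}{581318} \approx -12840.0$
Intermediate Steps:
$j = -87193$ ($j = 223 \left(-391\right) = -87193$)
$\frac{\left(-75\right) K}{\left(j - 494125\right) \frac{1}{-383833 + 397708}} = \frac{\left(-75\right) \left(-7173\right)}{\left(-87193 - 494125\right) \frac{1}{-383833 + 397708}} = \frac{537975}{\left(-581318\right) \frac{1}{13875}} = \frac{537975}{- \frac{581318}{13875}} = 537975 \left(- \frac{13875}{581318}\right) = - \frac{7464403125}{581318}$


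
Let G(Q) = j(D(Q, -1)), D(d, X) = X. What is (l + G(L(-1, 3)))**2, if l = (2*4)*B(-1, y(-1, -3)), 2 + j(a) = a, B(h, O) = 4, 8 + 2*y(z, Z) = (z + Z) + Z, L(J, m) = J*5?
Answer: 841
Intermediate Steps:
L(J, m) = 5*J
y(z, Z) = -4 + Z + z/2 (y(z, Z) = -4 + ((z + Z) + Z)/2 = -4 + ((Z + z) + Z)/2 = -4 + (z + 2*Z)/2 = -4 + (Z + z/2) = -4 + Z + z/2)
j(a) = -2 + a
G(Q) = -3 (G(Q) = -2 - 1 = -3)
l = 32 (l = (2*4)*4 = 8*4 = 32)
(l + G(L(-1, 3)))**2 = (32 - 3)**2 = 29**2 = 841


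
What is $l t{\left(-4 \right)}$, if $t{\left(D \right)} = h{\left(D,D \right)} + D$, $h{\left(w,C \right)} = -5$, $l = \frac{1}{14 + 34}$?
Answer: $- \frac{3}{16} \approx -0.1875$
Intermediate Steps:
$l = \frac{1}{48} \approx 0.020833$
$t{\left(D \right)} = -5 + D$
$l t{\left(-4 \right)} = \frac{-5 - 4}{48} = \frac{1}{48} \left(-9\right) = - \frac{3}{16}$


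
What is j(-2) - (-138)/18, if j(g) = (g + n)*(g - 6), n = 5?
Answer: -49/3 ≈ -16.333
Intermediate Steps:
j(g) = (-6 + g)*(5 + g) (j(g) = (g + 5)*(g - 6) = (5 + g)*(-6 + g) = (-6 + g)*(5 + g))
j(-2) - (-138)/18 = (-30 + (-2)² - 1*(-2)) - (-138)/18 = (-30 + 4 + 2) - (-138)/18 = -24 - 6*(-23/18) = -24 + 23/3 = -49/3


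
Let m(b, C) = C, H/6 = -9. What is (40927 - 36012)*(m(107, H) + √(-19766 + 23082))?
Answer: -265410 + 9830*√829 ≈ 17619.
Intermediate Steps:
H = -54 (H = 6*(-9) = -54)
(40927 - 36012)*(m(107, H) + √(-19766 + 23082)) = (40927 - 36012)*(-54 + √(-19766 + 23082)) = 4915*(-54 + √3316) = 4915*(-54 + 2*√829) = -265410 + 9830*√829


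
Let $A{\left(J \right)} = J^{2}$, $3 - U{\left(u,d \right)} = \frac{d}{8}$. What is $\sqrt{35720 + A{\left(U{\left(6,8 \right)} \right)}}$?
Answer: $2 \sqrt{8931} \approx 189.01$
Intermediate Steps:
$U{\left(u,d \right)} = 3 - \frac{d}{8}$
$\sqrt{35720 + A{\left(U{\left(6,8 \right)} \right)}} = \sqrt{35720 + \left(3 - 1\right)^{2}} = \sqrt{35720 + 2^{2}} = \sqrt{35720 + 4} = \sqrt{35724} = 2 \sqrt{8931}$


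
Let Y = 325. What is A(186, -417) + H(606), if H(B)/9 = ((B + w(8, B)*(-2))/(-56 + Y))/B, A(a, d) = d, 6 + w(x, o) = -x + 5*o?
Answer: -11337612/27169 ≈ -417.30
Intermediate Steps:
w(x, o) = -6 - x + 5*o (w(x, o) = -6 + (-x + 5*o) = -6 - x + 5*o)
H(B) = 9*(28/269 - 9*B/269)/B (H(B) = 9*(((B + (-6 - 1*8 + 5*B)*(-2))/(-56 + 325))/B) = 9*(((B + (-6 - 8 + 5*B)*(-2))/269)/B) = 9*(((B + (-14 + 5*B)*(-2))*(1/269))/B) = 9*(((B + (28 - 10*B))*(1/269))/B) = 9*(((28 - 9*B)*(1/269))/B) = 9*((28/269 - 9*B/269)/B) = 9*(28/269 - 9*B/269)/B)
A(186, -417) + H(606) = -417 + (9/269)*(28 - 9*606)/606 = -417 + (9/269)*(1/606)*(28 - 5454) = -417 + (9/269)*(1/606)*(-5426) = -417 - 8139/27169 = -11337612/27169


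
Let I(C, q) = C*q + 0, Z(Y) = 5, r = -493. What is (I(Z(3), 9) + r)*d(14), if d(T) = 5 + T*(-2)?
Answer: 10304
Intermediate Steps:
d(T) = 5 - 2*T
I(C, q) = C*q
(I(Z(3), 9) + r)*d(14) = (5*9 - 493)*(5 - 2*14) = (45 - 493)*(5 - 28) = -448*(-23) = 10304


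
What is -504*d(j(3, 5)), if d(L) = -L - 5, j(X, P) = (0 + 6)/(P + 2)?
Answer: 2952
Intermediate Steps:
j(X, P) = 6/(2 + P)
d(L) = -5 - L
-504*d(j(3, 5)) = -504*(-5 - 6/(2 + 5)) = -504*(-5 - 6/7) = -504*(-41/7) = 2952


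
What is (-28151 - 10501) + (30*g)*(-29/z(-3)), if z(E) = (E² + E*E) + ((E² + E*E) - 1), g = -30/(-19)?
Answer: -5145936/133 ≈ -38691.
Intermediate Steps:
g = 30/19 (g = -30*(-1/19) = 30/19 ≈ 1.5789)
z(E) = -1 + 4*E² (z(E) = (E² + E²) + ((E² + E²) - 1) = 2*E² + (2*E² - 1) = 2*E² + (-1 + 2*E²) = -1 + 4*E²)
(-28151 - 10501) + (30*g)*(-29/z(-3)) = (-28151 - 10501) + (30*(30/19))*(-29/(-1 + 4*(-3)²)) = -38652 + 900*(-29/(-1 + 4*9))/19 = -38652 + 900*(-29/(-1 + 36))/19 = -38652 + 900*(-29/35)/19 = -38652 + 900*(-29*1/35)/19 = -38652 + (900/19)*(-29/35) = -38652 - 5220/133 = -5145936/133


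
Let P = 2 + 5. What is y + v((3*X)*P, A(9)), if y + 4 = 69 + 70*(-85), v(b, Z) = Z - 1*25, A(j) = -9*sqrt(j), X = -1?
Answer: -5937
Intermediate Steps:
P = 7
v(b, Z) = -25 + Z (v(b, Z) = Z - 25 = -25 + Z)
y = -5885 (y = -4 + (69 + 70*(-85)) = -4 + (69 - 5950) = -4 - 5881 = -5885)
y + v((3*X)*P, A(9)) = -5885 + (-25 - 9*sqrt(9)) = -5885 + (-25 - 9*3) = -5885 + (-25 - 27) = -5885 - 52 = -5937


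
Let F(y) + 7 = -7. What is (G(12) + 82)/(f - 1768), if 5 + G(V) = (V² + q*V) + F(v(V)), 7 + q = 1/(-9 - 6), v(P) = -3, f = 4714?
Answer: 611/14730 ≈ 0.041480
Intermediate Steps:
F(y) = -14 (F(y) = -7 - 7 = -14)
q = -106/15 (q = -7 + 1/(-9 - 6) = -7 + 1/(-15) = -7 - 1/15 = -106/15 ≈ -7.0667)
G(V) = -19 + V² - 106*V/15 (G(V) = -5 + ((V² - 106*V/15) - 14) = -5 + (-14 + V² - 106*V/15) = -19 + V² - 106*V/15)
(G(12) + 82)/(f - 1768) = ((-19 + 12² - 106/15*12) + 82)/(4714 - 1768) = ((-19 + 144 - 424/5) + 82)/2946 = (201/5 + 82)*(1/2946) = (611/5)*(1/2946) = 611/14730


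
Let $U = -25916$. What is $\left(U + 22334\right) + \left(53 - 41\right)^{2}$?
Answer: $-3438$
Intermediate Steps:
$\left(U + 22334\right) + \left(53 - 41\right)^{2} = \left(-25916 + 22334\right) + \left(53 - 41\right)^{2} = -3582 + 12^{2} = -3582 + 144 = -3438$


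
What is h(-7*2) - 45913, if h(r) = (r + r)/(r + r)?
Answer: -45912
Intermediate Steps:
h(r) = 1 (h(r) = (2*r)/((2*r)) = (2*r)*(1/(2*r)) = 1)
h(-7*2) - 45913 = 1 - 45913 = -45912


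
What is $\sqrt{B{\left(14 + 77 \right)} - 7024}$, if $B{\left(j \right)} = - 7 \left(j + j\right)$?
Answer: $3 i \sqrt{922} \approx 91.093 i$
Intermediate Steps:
$B{\left(j \right)} = - 14 j$ ($B{\left(j \right)} = - 7 \cdot 2 j = - 14 j$)
$\sqrt{B{\left(14 + 77 \right)} - 7024} = \sqrt{- 14 \left(14 + 77\right) - 7024} = \sqrt{\left(-14\right) 91 - 7024} = \sqrt{-1274 - 7024} = \sqrt{-8298} = 3 i \sqrt{922}$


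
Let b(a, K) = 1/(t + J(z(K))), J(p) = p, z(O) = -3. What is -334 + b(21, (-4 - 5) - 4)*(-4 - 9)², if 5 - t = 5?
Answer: -1171/3 ≈ -390.33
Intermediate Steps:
t = 0 (t = 5 - 1*5 = 5 - 5 = 0)
b(a, K) = -⅓ (b(a, K) = 1/(0 - 3) = 1/(-3) = -⅓)
-334 + b(21, (-4 - 5) - 4)*(-4 - 9)² = -334 - (-4 - 9)²/3 = -334 - ⅓*(-13)² = -334 - ⅓*169 = -334 - 169/3 = -1171/3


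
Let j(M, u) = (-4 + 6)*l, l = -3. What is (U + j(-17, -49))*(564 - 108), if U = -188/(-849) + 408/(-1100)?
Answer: -218233696/77825 ≈ -2804.2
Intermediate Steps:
j(M, u) = -6 (j(M, u) = (-4 + 6)*(-3) = 2*(-3) = -6)
U = -34898/233475 (U = -188*(-1/849) + 408*(-1/1100) = 188/849 - 102/275 = -34898/233475 ≈ -0.14947)
(U + j(-17, -49))*(564 - 108) = (-34898/233475 - 6)*(564 - 108) = -1435748/233475*456 = -218233696/77825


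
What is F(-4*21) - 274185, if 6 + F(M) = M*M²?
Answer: -866895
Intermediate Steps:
F(M) = -6 + M³ (F(M) = -6 + M*M² = -6 + M³)
F(-4*21) - 274185 = (-6 + (-4*21)³) - 274185 = (-6 + (-84)³) - 274185 = (-6 - 592704) - 274185 = -592710 - 274185 = -866895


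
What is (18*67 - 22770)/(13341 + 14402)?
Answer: -21564/27743 ≈ -0.77728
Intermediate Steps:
(18*67 - 22770)/(13341 + 14402) = (1206 - 22770)/27743 = -21564*1/27743 = -21564/27743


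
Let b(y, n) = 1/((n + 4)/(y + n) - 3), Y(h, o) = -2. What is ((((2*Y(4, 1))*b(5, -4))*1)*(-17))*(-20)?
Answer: 1360/3 ≈ 453.33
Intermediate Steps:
b(y, n) = 1/(-3 + (4 + n)/(n + y)) (b(y, n) = 1/((4 + n)/(n + y) - 3) = 1/(-3 + (4 + n)/(n + y)))
((((2*Y(4, 1))*b(5, -4))*1)*(-17))*(-20) = ((((2*(-2))*((-1*(-4) - 1*5)/(-4 + 2*(-4) + 3*5)))*1)*(-17))*(-20) = ((-4*(4 - 5)/(-4 - 8 + 15)*1)*(-17))*(-20) = ((-4*(-1)/3*1)*(-17))*(-20) = ((-4*(-1/3)*1)*(-17))*(-20) = (((4/3)*1)*(-17))*(-20) = ((4/3)*(-17))*(-20) = -68/3*(-20) = 1360/3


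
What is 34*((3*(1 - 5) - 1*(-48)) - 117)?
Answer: -2754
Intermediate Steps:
34*((3*(1 - 5) - 1*(-48)) - 117) = 34*((3*(-4) + 48) - 117) = 34*((-12 + 48) - 117) = 34*(36 - 117) = 34*(-81) = -2754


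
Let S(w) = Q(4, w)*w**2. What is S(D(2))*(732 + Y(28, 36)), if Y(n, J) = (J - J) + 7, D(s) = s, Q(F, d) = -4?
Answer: -11824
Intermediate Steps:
S(w) = -4*w**2
Y(n, J) = 7 (Y(n, J) = 0 + 7 = 7)
S(D(2))*(732 + Y(28, 36)) = (-4*2**2)*(732 + 7) = -4*4*739 = -16*739 = -11824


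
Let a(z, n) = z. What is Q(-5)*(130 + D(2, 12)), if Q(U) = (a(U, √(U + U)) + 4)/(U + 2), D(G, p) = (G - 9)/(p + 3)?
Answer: 1943/45 ≈ 43.178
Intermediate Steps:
D(G, p) = (-9 + G)/(3 + p)
Q(U) = (4 + U)/(2 + U) (Q(U) = (U + 4)/(U + 2) = (4 + U)/(2 + U))
Q(-5)*(130 + D(2, 12)) = ((4 - 5)/(2 - 5))*(130 + (-9 + 2)/(3 + 12)) = (-1/(-3))*(130 - 7/15) = (-⅓*(-1))*(130 + (1/15)*(-7)) = (130 - 7/15)/3 = (⅓)*(1943/15) = 1943/45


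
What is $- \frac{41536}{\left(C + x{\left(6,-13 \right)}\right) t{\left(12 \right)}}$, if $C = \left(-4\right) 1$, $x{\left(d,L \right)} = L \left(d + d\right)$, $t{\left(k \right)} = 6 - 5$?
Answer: $\frac{1298}{5} \approx 259.6$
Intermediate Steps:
$t{\left(k \right)} = 1$
$x{\left(d,L \right)} = 2 L d$ ($x{\left(d,L \right)} = L 2 d = 2 L d$)
$C = -4$
$- \frac{41536}{\left(C + x{\left(6,-13 \right)}\right) t{\left(12 \right)}} = - \frac{41536}{\left(-4 + 2 \left(-13\right) 6\right) 1} = - \frac{41536}{\left(-4 - 156\right) 1} = - \frac{41536}{\left(-160\right) 1} = - \frac{41536}{-160} = \left(-41536\right) \left(- \frac{1}{160}\right) = \frac{1298}{5}$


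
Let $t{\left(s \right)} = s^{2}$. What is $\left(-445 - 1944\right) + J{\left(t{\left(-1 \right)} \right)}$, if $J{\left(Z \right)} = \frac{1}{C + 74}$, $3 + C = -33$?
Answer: $- \frac{90781}{38} \approx -2389.0$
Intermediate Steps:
$C = -36$ ($C = -3 - 33 = -36$)
$J{\left(Z \right)} = \frac{1}{38}$ ($J{\left(Z \right)} = \frac{1}{-36 + 74} = \frac{1}{38}$)
$\left(-445 - 1944\right) + J{\left(t{\left(-1 \right)} \right)} = \left(-445 - 1944\right) + \frac{1}{38} = -2389 + \frac{1}{38} = - \frac{90781}{38}$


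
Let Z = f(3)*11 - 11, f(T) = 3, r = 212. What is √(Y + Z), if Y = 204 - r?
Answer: √14 ≈ 3.7417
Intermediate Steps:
Z = 22 (Z = 3*11 - 11 = 33 - 11 = 22)
Y = -8 (Y = 204 - 1*212 = 204 - 212 = -8)
√(Y + Z) = √(-8 + 22) = √14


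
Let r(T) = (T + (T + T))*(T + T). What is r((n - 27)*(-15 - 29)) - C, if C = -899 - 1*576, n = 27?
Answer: 1475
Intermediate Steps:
r(T) = 6*T² (r(T) = (T + 2*T)*(2*T) = (3*T)*(2*T) = 6*T²)
C = -1475 (C = -899 - 576 = -1475)
r((n - 27)*(-15 - 29)) - C = 6*((27 - 27)*(-15 - 29))² - 1*(-1475) = 6*(0*(-44))² + 1475 = 6*0² + 1475 = 6*0 + 1475 = 0 + 1475 = 1475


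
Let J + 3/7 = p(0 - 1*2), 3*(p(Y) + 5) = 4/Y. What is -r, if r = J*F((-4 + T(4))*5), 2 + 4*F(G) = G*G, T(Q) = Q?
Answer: -64/21 ≈ -3.0476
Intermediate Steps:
p(Y) = -5 + 4/(3*Y) (p(Y) = -5 + (4/Y)/3 = -5 + 4/(3*Y))
F(G) = -½ + G²/4 (F(G) = -½ + (G*G)/4 = -½ + G²/4)
J = -128/21 (J = -3/7 + (-5 + 4/(3*(0 - 1*2))) = -3/7 + (-5 + 4/(3*(0 - 2))) = -3/7 + (-5 + (4/3)/(-2)) = -3/7 + (-5 + (4/3)*(-½)) = -3/7 + (-5 - ⅔) = -3/7 - 17/3 = -128/21 ≈ -6.0952)
r = 64/21 (r = -128*(-½ + ((-4 + 4)*5)²/4)/21 = -128*(-½ + (0*5)²/4)/21 = -128*(-½ + (¼)*0²)/21 = -128*(-½ + (¼)*0)/21 = -128*(-½ + 0)/21 = -128/21*(-½) = 64/21 ≈ 3.0476)
-r = -1*64/21 = -64/21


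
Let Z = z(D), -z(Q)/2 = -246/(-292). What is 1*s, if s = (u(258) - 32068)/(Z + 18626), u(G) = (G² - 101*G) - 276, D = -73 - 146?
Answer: 85118/194225 ≈ 0.43824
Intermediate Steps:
D = -219
z(Q) = -123/73 (z(Q) = -(-492)/(-292) = -(-492)*(-1)/292 = -2*123/146 = -123/73)
Z = -123/73 ≈ -1.6849
u(G) = -276 + G² - 101*G
s = 85118/194225 (s = ((-276 + 258² - 101*258) - 32068)/(-123/73 + 18626) = ((-276 + 66564 - 26058) - 32068)/(1359575/73) = (40230 - 32068)*(73/1359575) = 8162*(73/1359575) = 85118/194225 ≈ 0.43824)
1*s = 1*(85118/194225) = 85118/194225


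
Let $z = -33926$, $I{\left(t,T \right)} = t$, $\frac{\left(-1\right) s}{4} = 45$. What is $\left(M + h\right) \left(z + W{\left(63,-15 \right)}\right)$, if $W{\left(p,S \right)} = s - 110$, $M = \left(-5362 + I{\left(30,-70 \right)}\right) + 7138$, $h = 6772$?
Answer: $-293504848$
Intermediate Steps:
$s = -180$ ($s = \left(-4\right) 45 = -180$)
$M = 1806$ ($M = \left(-5362 + 30\right) + 7138 = -5332 + 7138 = 1806$)
$W{\left(p,S \right)} = -290$ ($W{\left(p,S \right)} = -180 - 110 = -290$)
$\left(M + h\right) \left(z + W{\left(63,-15 \right)}\right) = \left(1806 + 6772\right) \left(-33926 - 290\right) = 8578 \left(-34216\right) = -293504848$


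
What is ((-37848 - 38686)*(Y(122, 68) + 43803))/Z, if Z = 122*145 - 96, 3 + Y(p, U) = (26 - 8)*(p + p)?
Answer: -1844163264/8797 ≈ -2.0964e+5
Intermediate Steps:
Y(p, U) = -3 + 36*p (Y(p, U) = -3 + (26 - 8)*(p + p) = -3 + 18*(2*p) = -3 + 36*p)
Z = 17594 (Z = 17690 - 96 = 17594)
((-37848 - 38686)*(Y(122, 68) + 43803))/Z = ((-37848 - 38686)*((-3 + 36*122) + 43803))/17594 = -76534*((-3 + 4392) + 43803)*(1/17594) = -76534*(4389 + 43803)*(1/17594) = -76534*48192*(1/17594) = -3688326528*1/17594 = -1844163264/8797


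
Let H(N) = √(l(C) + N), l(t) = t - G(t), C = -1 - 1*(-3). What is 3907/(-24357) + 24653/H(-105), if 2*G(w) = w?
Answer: -3907/24357 - 24653*I*√26/52 ≈ -0.16041 - 2417.4*I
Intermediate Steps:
G(w) = w/2
C = 2 (C = -1 + 3 = 2)
l(t) = t/2 (l(t) = t - t/2 = t/2)
H(N) = √(1 + N) (H(N) = √((½)*2 + N) = √(1 + N))
3907/(-24357) + 24653/H(-105) = 3907/(-24357) + 24653/(√(1 - 105)) = 3907*(-1/24357) + 24653/(√(-104)) = -3907/24357 + 24653/((2*I*√26)) = -3907/24357 + 24653*(-I*√26/52) = -3907/24357 - 24653*I*√26/52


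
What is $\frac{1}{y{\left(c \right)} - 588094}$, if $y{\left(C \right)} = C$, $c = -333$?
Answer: $- \frac{1}{588427} \approx -1.6994 \cdot 10^{-6}$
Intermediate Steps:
$\frac{1}{y{\left(c \right)} - 588094} = \frac{1}{-333 - 588094} = \frac{1}{-588427} = - \frac{1}{588427}$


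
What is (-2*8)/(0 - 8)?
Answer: 2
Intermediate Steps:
(-2*8)/(0 - 8) = -16/(-8) = -16*(-⅛) = 2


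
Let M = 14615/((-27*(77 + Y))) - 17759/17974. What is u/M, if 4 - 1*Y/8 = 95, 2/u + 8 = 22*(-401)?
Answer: 7347186/5078269865 ≈ 0.0014468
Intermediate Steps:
u = -1/4415 (u = 2/(-8 + 22*(-401)) = 2/(-8 - 8822) = 2/(-8830) = 2*(-1/8830) = -1/4415 ≈ -0.00022650)
Y = -728 (Y = 32 - 8*95 = 32 - 760 = -728)
M = -1150231/7347186 (M = 14615/((-27*(77 - 728))) - 17759/17974 = 14615/((-27*(-651))) - 17759*1/17974 = 14615/17577 - 413/418 = -1150231/7347186 ≈ -0.15655)
u/M = -1/(4415*(-1150231/7347186)) = -1/4415*(-7347186/1150231) = 7347186/5078269865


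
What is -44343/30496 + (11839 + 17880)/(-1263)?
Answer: -962315833/38516448 ≈ -24.985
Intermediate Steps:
-44343/30496 + (11839 + 17880)/(-1263) = -44343*1/30496 + 29719*(-1/1263) = -44343/30496 - 29719/1263 = -962315833/38516448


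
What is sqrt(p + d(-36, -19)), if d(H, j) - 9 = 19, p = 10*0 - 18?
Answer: sqrt(10) ≈ 3.1623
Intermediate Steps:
p = -18 (p = 0 - 18 = -18)
d(H, j) = 28 (d(H, j) = 9 + 19 = 28)
sqrt(p + d(-36, -19)) = sqrt(-18 + 28) = sqrt(10)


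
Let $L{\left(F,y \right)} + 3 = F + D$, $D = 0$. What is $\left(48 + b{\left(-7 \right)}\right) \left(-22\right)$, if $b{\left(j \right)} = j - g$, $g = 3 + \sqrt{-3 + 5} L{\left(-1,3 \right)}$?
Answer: $-836 - 88 \sqrt{2} \approx -960.45$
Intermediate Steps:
$L{\left(F,y \right)} = -3 + F$ ($L{\left(F,y \right)} = -3 + \left(F + 0\right) = -3 + F$)
$g = 3 - 4 \sqrt{2}$ ($g = 3 + \sqrt{-3 + 5} \left(-3 - 1\right) = 3 + \sqrt{2} \left(-4\right) = 3 - 4 \sqrt{2} \approx -2.6569$)
$b{\left(j \right)} = -3 + j + 4 \sqrt{2}$ ($b{\left(j \right)} = j - \left(3 - 4 \sqrt{2}\right) = -3 + j + 4 \sqrt{2}$)
$\left(48 + b{\left(-7 \right)}\right) \left(-22\right) = \left(48 - \left(10 - 4 \sqrt{2}\right)\right) \left(-22\right) = \left(38 + 4 \sqrt{2}\right) \left(-22\right) = -836 - 88 \sqrt{2}$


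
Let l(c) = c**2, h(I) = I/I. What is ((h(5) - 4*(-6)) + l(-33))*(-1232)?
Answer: -1372448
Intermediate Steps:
h(I) = 1
((h(5) - 4*(-6)) + l(-33))*(-1232) = ((1 - 4*(-6)) + (-33)**2)*(-1232) = ((1 + 24) + 1089)*(-1232) = (25 + 1089)*(-1232) = 1114*(-1232) = -1372448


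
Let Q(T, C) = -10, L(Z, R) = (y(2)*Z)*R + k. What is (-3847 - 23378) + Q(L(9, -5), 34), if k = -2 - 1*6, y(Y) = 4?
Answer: -27235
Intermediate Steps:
k = -8 (k = -2 - 6 = -8)
L(Z, R) = -8 + 4*R*Z (L(Z, R) = (4*Z)*R - 8 = 4*R*Z - 8 = -8 + 4*R*Z)
(-3847 - 23378) + Q(L(9, -5), 34) = (-3847 - 23378) - 10 = -27225 - 10 = -27235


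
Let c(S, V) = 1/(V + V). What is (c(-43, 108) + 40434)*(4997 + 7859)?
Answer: 14035128215/27 ≈ 5.1982e+8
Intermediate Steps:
c(S, V) = 1/(2*V)
(c(-43, 108) + 40434)*(4997 + 7859) = ((1/2)/108 + 40434)*(4997 + 7859) = ((1/2)*(1/108) + 40434)*12856 = (1/216 + 40434)*12856 = (8733745/216)*12856 = 14035128215/27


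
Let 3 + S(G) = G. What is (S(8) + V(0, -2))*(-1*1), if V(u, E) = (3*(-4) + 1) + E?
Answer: 8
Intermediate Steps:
S(G) = -3 + G
V(u, E) = -11 + E (V(u, E) = (-12 + 1) + E = -11 + E)
(S(8) + V(0, -2))*(-1*1) = ((-3 + 8) + (-11 - 2))*(-1*1) = (5 - 13)*(-1) = -8*(-1) = 8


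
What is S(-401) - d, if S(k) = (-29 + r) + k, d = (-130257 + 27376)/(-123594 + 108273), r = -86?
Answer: -8008517/15321 ≈ -522.71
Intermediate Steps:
d = 102881/15321 (d = -102881/(-15321) = -102881*(-1/15321) = 102881/15321 ≈ 6.7150)
S(k) = -115 + k (S(k) = (-29 - 86) + k = -115 + k)
S(-401) - d = (-115 - 401) - 1*102881/15321 = -516 - 102881/15321 = -8008517/15321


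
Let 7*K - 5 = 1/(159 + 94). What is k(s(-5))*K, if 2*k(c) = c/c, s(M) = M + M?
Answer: 633/1771 ≈ 0.35743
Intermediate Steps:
s(M) = 2*M
k(c) = 1/2 (k(c) = (c/c)/2 = (1/2)*1 = 1/2)
K = 1266/1771 (K = 5/7 + 1/(7*(159 + 94)) = 5/7 + (1/7)/253 = 5/7 + (1/7)*(1/253) = 5/7 + 1/1771 = 1266/1771 ≈ 0.71485)
k(s(-5))*K = (1/2)*(1266/1771) = 633/1771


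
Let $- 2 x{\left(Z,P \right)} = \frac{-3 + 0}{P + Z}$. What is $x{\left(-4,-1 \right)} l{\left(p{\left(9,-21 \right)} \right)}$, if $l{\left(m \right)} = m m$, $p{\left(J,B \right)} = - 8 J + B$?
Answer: $- \frac{25947}{10} \approx -2594.7$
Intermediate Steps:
$p{\left(J,B \right)} = B - 8 J$
$l{\left(m \right)} = m^{2}$
$x{\left(Z,P \right)} = \frac{3}{2 \left(P + Z\right)}$ ($x{\left(Z,P \right)} = - \frac{\left(-3 + 0\right) \frac{1}{P + Z}}{2} = - \frac{\left(-3\right) \frac{1}{P + Z}}{2} = \frac{3}{2 \left(P + Z\right)}$)
$x{\left(-4,-1 \right)} l{\left(p{\left(9,-21 \right)} \right)} = \frac{3}{2 \left(-1 - 4\right)} \left(-21 - 72\right)^{2} = \frac{3}{2 \left(-5\right)} \left(-21 - 72\right)^{2} = \frac{3}{2} \left(- \frac{1}{5}\right) \left(-93\right)^{2} = \left(- \frac{3}{10}\right) 8649 = - \frac{25947}{10}$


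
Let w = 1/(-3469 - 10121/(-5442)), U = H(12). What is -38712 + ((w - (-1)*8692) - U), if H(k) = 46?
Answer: -567290615124/18868177 ≈ -30066.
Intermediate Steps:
U = 46
w = -5442/18868177 (w = 1/(-3469 - 10121*(-1/5442)) = 1/(-3469 + 10121/5442) = 1/(-18868177/5442) = -5442/18868177 ≈ -0.00028842)
-38712 + ((w - (-1)*8692) - U) = -38712 + ((-5442/18868177 - (-1)*8692) - 1*46) = -38712 + ((-5442/18868177 - 1*(-8692)) - 46) = -38712 + ((-5442/18868177 + 8692) - 46) = -38712 + (164002189042/18868177 - 46) = -38712 + 163134252900/18868177 = -567290615124/18868177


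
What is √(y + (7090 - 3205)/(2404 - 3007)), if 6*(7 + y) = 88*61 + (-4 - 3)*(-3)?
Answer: √15886102/134 ≈ 29.744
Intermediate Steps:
y = 5347/6 (y = -7 + (88*61 + (-4 - 3)*(-3))/6 = -7 + (5368 - 7*(-3))/6 = -7 + (5368 + 21)/6 = -7 + (⅙)*5389 = -7 + 5389/6 = 5347/6 ≈ 891.17)
√(y + (7090 - 3205)/(2404 - 3007)) = √(5347/6 + (7090 - 3205)/(2404 - 3007)) = √(5347/6 + 3885/(-603)) = √(5347/6 + 3885*(-1/603)) = √(5347/6 - 1295/201) = √(118553/134) = √15886102/134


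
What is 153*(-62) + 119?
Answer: -9367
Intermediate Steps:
153*(-62) + 119 = -9486 + 119 = -9367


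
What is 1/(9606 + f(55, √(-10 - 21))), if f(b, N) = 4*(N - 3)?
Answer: 4797/46022666 - I*√31/23011333 ≈ 0.00010423 - 2.4196e-7*I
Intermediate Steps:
f(b, N) = -12 + 4*N (f(b, N) = 4*(-3 + N) = -12 + 4*N)
1/(9606 + f(55, √(-10 - 21))) = 1/(9606 + (-12 + 4*√(-10 - 21))) = 1/(9606 + (-12 + 4*√(-31))) = 1/(9606 + (-12 + 4*(I*√31))) = 1/(9606 + (-12 + 4*I*√31)) = 1/(9594 + 4*I*√31)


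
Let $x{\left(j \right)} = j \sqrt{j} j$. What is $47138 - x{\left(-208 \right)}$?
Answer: $47138 - 173056 i \sqrt{13} \approx 47138.0 - 6.2396 \cdot 10^{5} i$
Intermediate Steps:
$x{\left(j \right)} = j^{\frac{5}{2}}$ ($x{\left(j \right)} = j^{\frac{3}{2}} j = j^{\frac{5}{2}}$)
$47138 - x{\left(-208 \right)} = 47138 - \left(-208\right)^{\frac{5}{2}} = 47138 - 173056 i \sqrt{13}$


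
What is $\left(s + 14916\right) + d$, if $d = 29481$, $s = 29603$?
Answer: $74000$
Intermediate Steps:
$\left(s + 14916\right) + d = \left(29603 + 14916\right) + 29481 = 44519 + 29481 = 74000$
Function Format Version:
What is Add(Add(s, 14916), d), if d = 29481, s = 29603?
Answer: 74000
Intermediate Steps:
Add(Add(s, 14916), d) = Add(Add(29603, 14916), 29481) = Add(44519, 29481) = 74000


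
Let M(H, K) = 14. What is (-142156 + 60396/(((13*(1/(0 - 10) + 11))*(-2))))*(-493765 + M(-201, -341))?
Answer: 99607861287032/1417 ≈ 7.0295e+10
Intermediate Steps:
(-142156 + 60396/(((13*(1/(0 - 10) + 11))*(-2))))*(-493765 + M(-201, -341)) = (-142156 + 60396/(((13*(1/(0 - 10) + 11))*(-2))))*(-493765 + 14) = (-142156 + 60396/(((13*(1/(-10) + 11))*(-2))))*(-493751) = (-142156 + 60396/(((13*(-1/10 + 11))*(-2))))*(-493751) = (-142156 + 60396/(((13*(109/10))*(-2))))*(-493751) = (-142156 + 60396/(((1417/10)*(-2))))*(-493751) = (-142156 + 60396/(-1417/5))*(-493751) = (-142156 + 60396*(-5/1417))*(-493751) = (-142156 - 301980/1417)*(-493751) = -201737032/1417*(-493751) = 99607861287032/1417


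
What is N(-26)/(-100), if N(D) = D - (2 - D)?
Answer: 27/50 ≈ 0.54000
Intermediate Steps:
N(D) = -2 + 2*D (N(D) = D + (-2 + D) = -2 + 2*D)
N(-26)/(-100) = (-2 + 2*(-26))/(-100) = (-2 - 52)*(-1/100) = -54*(-1/100) = 27/50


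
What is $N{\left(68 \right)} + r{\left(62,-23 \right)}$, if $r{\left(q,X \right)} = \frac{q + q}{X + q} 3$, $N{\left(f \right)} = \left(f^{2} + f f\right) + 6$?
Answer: $\frac{120426}{13} \approx 9263.5$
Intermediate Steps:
$N{\left(f \right)} = 6 + 2 f^{2}$ ($N{\left(f \right)} = \left(f^{2} + f^{2}\right) + 6 = 2 f^{2} + 6 = 6 + 2 f^{2}$)
$r{\left(q,X \right)} = \frac{6 q}{X + q}$ ($r{\left(q,X \right)} = \frac{2 q}{X + q} 3 = \frac{6 q}{X + q}$)
$N{\left(68 \right)} + r{\left(62,-23 \right)} = \left(6 + 2 \cdot 68^{2}\right) + 6 \cdot 62 \frac{1}{-23 + 62} = \left(6 + 2 \cdot 4624\right) + 6 \cdot 62 \cdot \frac{1}{39} = \left(6 + 9248\right) + 6 \cdot 62 \cdot \frac{1}{39} = 9254 + \frac{124}{13} = \frac{120426}{13}$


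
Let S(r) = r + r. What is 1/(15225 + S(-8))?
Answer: 1/15209 ≈ 6.5751e-5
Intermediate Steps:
S(r) = 2*r
1/(15225 + S(-8)) = 1/(15225 + 2*(-8)) = 1/(15225 - 16) = 1/15209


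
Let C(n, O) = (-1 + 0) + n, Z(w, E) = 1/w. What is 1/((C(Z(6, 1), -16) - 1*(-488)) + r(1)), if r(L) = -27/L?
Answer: 6/2761 ≈ 0.0021731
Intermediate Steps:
C(n, O) = -1 + n
1/((C(Z(6, 1), -16) - 1*(-488)) + r(1)) = 1/(((-1 + 1/6) - 1*(-488)) - 27/1) = 1/(((-1 + ⅙) + 488) - 27*1) = 1/((-⅚ + 488) - 27) = 1/(2923/6 - 27) = 1/(2761/6) = 6/2761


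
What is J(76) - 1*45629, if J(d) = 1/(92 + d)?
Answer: -7665671/168 ≈ -45629.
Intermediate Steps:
J(76) - 1*45629 = 1/(92 + 76) - 1*45629 = 1/168 - 45629 = -7665671/168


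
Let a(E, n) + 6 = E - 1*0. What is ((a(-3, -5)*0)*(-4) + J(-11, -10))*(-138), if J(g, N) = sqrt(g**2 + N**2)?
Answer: -138*sqrt(221) ≈ -2051.5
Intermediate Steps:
a(E, n) = -6 + E (a(E, n) = -6 + (E - 1*0) = -6 + (E + 0) = -6 + E)
J(g, N) = sqrt(N**2 + g**2)
((a(-3, -5)*0)*(-4) + J(-11, -10))*(-138) = (((-6 - 3)*0)*(-4) + sqrt((-10)**2 + (-11)**2))*(-138) = (-9*0*(-4) + sqrt(100 + 121))*(-138) = (0*(-4) + sqrt(221))*(-138) = (0 + sqrt(221))*(-138) = sqrt(221)*(-138) = -138*sqrt(221)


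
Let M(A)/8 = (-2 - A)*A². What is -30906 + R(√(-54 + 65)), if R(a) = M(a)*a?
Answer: -31874 - 176*√11 ≈ -32458.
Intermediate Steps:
M(A) = 8*A²*(-2 - A) (M(A) = 8*((-2 - A)*A²) = 8*(A²*(-2 - A)) = 8*A²*(-2 - A))
R(a) = 8*a³*(-2 - a) (R(a) = (8*a²*(-2 - a))*a = 8*a³*(-2 - a))
-30906 + R(√(-54 + 65)) = -30906 + 8*(√(-54 + 65))³*(-2 - √(-54 + 65)) = -30906 + 8*(√11)³*(-2 - √11) = -30906 + 8*(11*√11)*(-2 - √11) = -30906 + 88*√11*(-2 - √11)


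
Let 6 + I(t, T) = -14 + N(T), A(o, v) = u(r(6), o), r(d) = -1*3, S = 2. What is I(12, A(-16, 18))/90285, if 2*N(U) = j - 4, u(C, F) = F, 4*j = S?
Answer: -29/120380 ≈ -0.00024090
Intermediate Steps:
r(d) = -3
j = 1/2 (j = (1/4)*2 = 1/2 ≈ 0.50000)
N(U) = -7/4 (N(U) = (1/2 - 4)/2 = (1/2)*(-7/2) = -7/4)
A(o, v) = o
I(t, T) = -87/4 (I(t, T) = -6 + (-14 - 7/4) = -6 - 63/4 = -87/4)
I(12, A(-16, 18))/90285 = -87/4/90285 = -87/4*1/90285 = -29/120380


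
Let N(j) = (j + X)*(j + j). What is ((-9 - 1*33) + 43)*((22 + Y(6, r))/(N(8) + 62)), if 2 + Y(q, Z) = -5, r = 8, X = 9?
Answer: 15/334 ≈ 0.044910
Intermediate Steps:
Y(q, Z) = -7 (Y(q, Z) = -2 - 5 = -7)
N(j) = 2*j*(9 + j) (N(j) = (j + 9)*(j + j) = (9 + j)*(2*j) = 2*j*(9 + j))
((-9 - 1*33) + 43)*((22 + Y(6, r))/(N(8) + 62)) = ((-9 - 1*33) + 43)*((22 - 7)/(2*8*(9 + 8) + 62)) = ((-9 - 33) + 43)*(15/(2*8*17 + 62)) = (-42 + 43)*(15/(272 + 62)) = 1*(15/334) = 15/334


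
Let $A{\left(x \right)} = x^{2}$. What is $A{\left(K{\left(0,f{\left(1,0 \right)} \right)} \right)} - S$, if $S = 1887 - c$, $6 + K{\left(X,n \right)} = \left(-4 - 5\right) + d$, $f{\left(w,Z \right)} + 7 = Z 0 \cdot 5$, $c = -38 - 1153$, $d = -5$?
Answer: $-2678$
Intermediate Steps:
$c = -1191$
$f{\left(w,Z \right)} = -7$ ($f{\left(w,Z \right)} = -7 + Z 0 \cdot 5 = -7 + 0 \cdot 5 = -7 + 0 = -7$)
$K{\left(X,n \right)} = -20$ ($K{\left(X,n \right)} = -6 - 14 = -20$)
$S = 3078$ ($S = 1887 - -1191 = 1887 + 1191 = 3078$)
$A{\left(K{\left(0,f{\left(1,0 \right)} \right)} \right)} - S = \left(-20\right)^{2} - 3078 = 400 - 3078 = -2678$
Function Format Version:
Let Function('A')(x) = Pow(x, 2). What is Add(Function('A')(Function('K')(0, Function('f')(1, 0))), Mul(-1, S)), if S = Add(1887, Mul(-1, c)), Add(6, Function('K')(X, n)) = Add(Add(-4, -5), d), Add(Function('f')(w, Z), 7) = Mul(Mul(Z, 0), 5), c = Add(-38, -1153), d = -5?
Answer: -2678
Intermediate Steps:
c = -1191
Function('f')(w, Z) = -7 (Function('f')(w, Z) = Add(-7, Mul(Mul(Z, 0), 5)) = Add(-7, Mul(0, 5)) = Add(-7, 0) = -7)
Function('K')(X, n) = -20 (Function('K')(X, n) = Add(-6, Add(Add(-4, -5), -5)) = Add(-6, Add(-9, -5)) = Add(-6, -14) = -20)
S = 3078 (S = Add(1887, Mul(-1, -1191)) = Add(1887, 1191) = 3078)
Add(Function('A')(Function('K')(0, Function('f')(1, 0))), Mul(-1, S)) = Add(Pow(-20, 2), Mul(-1, 3078)) = Add(400, -3078) = -2678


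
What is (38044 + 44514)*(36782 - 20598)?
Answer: 1336118672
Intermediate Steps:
(38044 + 44514)*(36782 - 20598) = 82558*16184 = 1336118672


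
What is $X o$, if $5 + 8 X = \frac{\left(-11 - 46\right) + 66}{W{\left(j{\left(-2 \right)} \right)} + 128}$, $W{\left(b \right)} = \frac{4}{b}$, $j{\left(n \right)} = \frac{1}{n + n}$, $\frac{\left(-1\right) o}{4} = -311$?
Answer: $- \frac{171361}{224} \approx -765.0$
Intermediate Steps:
$o = 1244$ ($o = \left(-4\right) \left(-311\right) = 1244$)
$j{\left(n \right)} = \frac{1}{2 n}$
$X = - \frac{551}{896}$ ($X = - \frac{5}{8} + \frac{\left(\left(-11 - 46\right) + 66\right) \frac{1}{\frac{4}{\frac{1}{2} \frac{1}{-2}} + 128}}{8} = - \frac{5}{8} + \frac{\left(\left(-11 - 46\right) + 66\right) \frac{1}{\frac{4}{\frac{1}{2} \left(- \frac{1}{2}\right)} + 128}}{8} = - \frac{5}{8} + \frac{\left(-57 + 66\right) \frac{1}{\frac{4}{- \frac{1}{4}} + 128}}{8} = - \frac{5}{8} + \frac{9 \frac{1}{4 \left(-4\right) + 128}}{8} = - \frac{5}{8} + \frac{9 \frac{1}{-16 + 128}}{8} = - \frac{5}{8} + \frac{9 \cdot \frac{1}{112}}{8} = - \frac{5}{8} + \frac{1}{8} \cdot \frac{9}{112} = - \frac{5}{8} + \frac{9}{896} = - \frac{551}{896} \approx -0.61495$)
$X o = \left(- \frac{551}{896}\right) 1244 = - \frac{171361}{224}$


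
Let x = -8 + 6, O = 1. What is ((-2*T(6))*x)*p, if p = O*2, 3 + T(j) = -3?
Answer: -48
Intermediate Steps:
T(j) = -6 (T(j) = -3 - 3 = -6)
x = -2
p = 2 (p = 1*2 = 2)
((-2*T(6))*x)*p = (-2*(-6)*(-2))*2 = (12*(-2))*2 = -24*2 = -48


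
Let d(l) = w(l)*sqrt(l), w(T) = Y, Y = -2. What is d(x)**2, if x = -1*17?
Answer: -68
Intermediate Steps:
w(T) = -2
x = -17
d(l) = -2*sqrt(l)
d(x)**2 = (-2*I*sqrt(17))**2 = -68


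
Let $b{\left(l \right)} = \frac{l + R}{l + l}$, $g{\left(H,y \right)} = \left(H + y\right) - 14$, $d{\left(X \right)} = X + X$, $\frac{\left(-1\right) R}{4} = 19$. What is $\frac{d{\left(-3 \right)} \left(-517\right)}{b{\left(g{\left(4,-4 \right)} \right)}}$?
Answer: $\frac{14476}{15} \approx 965.07$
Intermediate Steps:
$R = -76$ ($R = \left(-4\right) 19 = -76$)
$d{\left(X \right)} = 2 X$
$g{\left(H,y \right)} = -14 + H + y$ ($g{\left(H,y \right)} = \left(H + y\right) - 14 = -14 + H + y$)
$b{\left(l \right)} = \frac{-76 + l}{2 l}$ ($b{\left(l \right)} = \frac{l - 76}{l + l} = \frac{-76 + l}{2 l}$)
$\frac{d{\left(-3 \right)} \left(-517\right)}{b{\left(g{\left(4,-4 \right)} \right)}} = \frac{2 \left(-3\right) \left(-517\right)}{\frac{1}{2} \frac{1}{-14 + 4 - 4} \left(-76 - 14\right)} = \frac{\left(-6\right) \left(-517\right)}{\frac{1}{2} \frac{1}{-14} \left(-76 - 14\right)} = \frac{3102}{\frac{1}{2} \left(- \frac{1}{14}\right) \left(-90\right)} = \frac{3102}{\frac{45}{14}} = 3102 \cdot \frac{14}{45} = \frac{14476}{15}$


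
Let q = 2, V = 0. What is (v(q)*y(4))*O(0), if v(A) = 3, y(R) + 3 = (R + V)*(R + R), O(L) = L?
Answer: 0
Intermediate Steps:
y(R) = -3 + 2*R² (y(R) = -3 + (R + 0)*(R + R) = -3 + R*(2*R) = -3 + 2*R²)
(v(q)*y(4))*O(0) = (3*(-3 + 2*4²))*0 = (3*(-3 + 2*16))*0 = (3*(-3 + 32))*0 = (3*29)*0 = 87*0 = 0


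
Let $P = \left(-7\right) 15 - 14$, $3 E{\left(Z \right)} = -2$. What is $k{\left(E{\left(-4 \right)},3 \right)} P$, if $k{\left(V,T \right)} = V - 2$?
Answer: $\frac{952}{3} \approx 317.33$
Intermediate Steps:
$E{\left(Z \right)} = - \frac{2}{3}$ ($E{\left(Z \right)} = \frac{1}{3} \left(-2\right) = - \frac{2}{3}$)
$k{\left(V,T \right)} = -2 + V$ ($k{\left(V,T \right)} = V - 2 = -2 + V$)
$P = -119$ ($P = -105 - 14 = -119$)
$k{\left(E{\left(-4 \right)},3 \right)} P = \left(-2 - \frac{2}{3}\right) \left(-119\right) = \left(- \frac{8}{3}\right) \left(-119\right) = \frac{952}{3}$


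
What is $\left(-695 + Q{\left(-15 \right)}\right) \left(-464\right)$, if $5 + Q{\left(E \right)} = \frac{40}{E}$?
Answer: $\frac{978112}{3} \approx 3.2604 \cdot 10^{5}$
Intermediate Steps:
$Q{\left(E \right)} = -5 + \frac{40}{E}$
$\left(-695 + Q{\left(-15 \right)}\right) \left(-464\right) = \left(-695 - \left(5 - \frac{40}{-15}\right)\right) \left(-464\right) = \left(-695 + \left(-5 + 40 \left(- \frac{1}{15}\right)\right)\right) \left(-464\right) = \left(-695 - \frac{23}{3}\right) \left(-464\right) = \left(- \frac{2108}{3}\right) \left(-464\right) = \frac{978112}{3}$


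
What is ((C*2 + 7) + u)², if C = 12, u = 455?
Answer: 236196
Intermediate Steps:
((C*2 + 7) + u)² = ((12*2 + 7) + 455)² = ((24 + 7) + 455)² = (31 + 455)² = 486² = 236196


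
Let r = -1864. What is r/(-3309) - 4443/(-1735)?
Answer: 17935927/5741115 ≈ 3.1241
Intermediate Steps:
r/(-3309) - 4443/(-1735) = -1864/(-3309) - 4443/(-1735) = -1864*(-1/3309) - 4443*(-1/1735) = 1864/3309 + 4443/1735 = 17935927/5741115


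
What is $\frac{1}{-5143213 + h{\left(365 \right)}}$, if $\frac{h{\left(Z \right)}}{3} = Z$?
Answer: $- \frac{1}{5142118} \approx -1.9447 \cdot 10^{-7}$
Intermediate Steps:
$h{\left(Z \right)} = 3 Z$
$\frac{1}{-5143213 + h{\left(365 \right)}} = \frac{1}{-5143213 + 3 \cdot 365} = \frac{1}{-5143213 + 1095} = \frac{1}{-5142118} = - \frac{1}{5142118}$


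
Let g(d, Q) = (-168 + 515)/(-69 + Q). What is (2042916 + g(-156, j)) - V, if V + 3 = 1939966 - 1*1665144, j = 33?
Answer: 63651145/36 ≈ 1.7681e+6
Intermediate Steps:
g(d, Q) = 347/(-69 + Q)
V = 274819 (V = -3 + (1939966 - 1*1665144) = -3 + (1939966 - 1665144) = -3 + 274822 = 274819)
(2042916 + g(-156, j)) - V = (2042916 + 347/(-69 + 33)) - 1*274819 = (2042916 + 347/(-36)) - 274819 = (2042916 + 347*(-1/36)) - 274819 = (2042916 - 347/36) - 274819 = 73544629/36 - 274819 = 63651145/36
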